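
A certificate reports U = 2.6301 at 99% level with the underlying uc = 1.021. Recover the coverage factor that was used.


k = U / uc
k = 2.6301 / 1.021
k = 2.576

2.576


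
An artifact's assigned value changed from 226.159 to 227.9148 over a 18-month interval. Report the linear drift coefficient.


rate = (v2 - v1) / months
= (227.9148 - 226.159) / 18
= 1.7558 / 18
= 0.0975

0.0975


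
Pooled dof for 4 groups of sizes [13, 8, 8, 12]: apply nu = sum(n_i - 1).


nu = sum_i (n_i - 1)
nu = ((13 - 1) + (8 - 1) + (8 - 1) + (12 - 1))
nu = 12 + 7 + 7 + 11
nu = 37

37


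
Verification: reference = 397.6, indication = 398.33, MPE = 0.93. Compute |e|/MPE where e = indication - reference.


e = indication - reference = 398.33 - 397.6 = 0.7300
|e| = 0.7300
ratio = |e| / MPE = 0.7300 / 0.93
ratio = 0.7849

0.7849


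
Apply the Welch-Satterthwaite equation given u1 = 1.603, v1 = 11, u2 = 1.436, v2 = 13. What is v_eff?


uc = sqrt(u1^2 + u2^2) = sqrt(1.603^2 + 1.436^2) = 2.1521396
v_eff = uc^4 / (u1^4/v1 + u2^4/v2)
= 2.1521396^4 / (1.603^4/11 + 1.436^4/13)
= 21.45269 / 0.92735814
v_eff = 23.1331

23.1331


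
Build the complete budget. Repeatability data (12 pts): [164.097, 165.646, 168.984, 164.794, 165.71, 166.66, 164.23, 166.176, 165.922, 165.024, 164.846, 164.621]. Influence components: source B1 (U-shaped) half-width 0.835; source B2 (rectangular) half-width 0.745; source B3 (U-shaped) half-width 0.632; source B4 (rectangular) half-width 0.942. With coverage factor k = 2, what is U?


mean = (164.097 + 165.646 + 168.984 + 164.794 + 165.71 + 166.66 + 164.23 + 166.176 + 165.922 + 165.024 + 164.846 + 164.621) / 12 = 165.5591667
s = sqrt(sum((x - mean)^2)/(n-1)) = 1.3365152
u_A = s / sqrt(n) = 1.3365152 / sqrt(12) = 0.38581871
u_B1 = 0.835 / sqrt(2) = 0.59043416
u_B2 = 0.745 / sqrt(3) = 0.43012595
u_B3 = 0.632 / sqrt(2) = 0.44689149
u_B4 = 0.942 / sqrt(3) = 0.54386395
uc = sqrt(0.38581871^2 + 0.59043416^2 + 0.43012595^2 + 0.44689149^2 + 0.54386395^2) = 1.0853464
U = k * uc = 2 * 1.0853464
U = 2.1707

2.1707


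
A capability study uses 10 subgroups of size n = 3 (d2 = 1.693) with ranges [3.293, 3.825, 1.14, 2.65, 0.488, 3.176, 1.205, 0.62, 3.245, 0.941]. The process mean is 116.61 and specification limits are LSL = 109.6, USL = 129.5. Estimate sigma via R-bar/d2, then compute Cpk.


R_bar = (3.293 + 3.825 + 1.14 + 2.65 + 0.488 + 3.176 + 1.205 + 0.62 + 3.245 + 0.941) / 10 = 2.0583
sigma = R_bar / d2 = 2.0583 / 1.693 = 1.2157708
Cp = (USL - LSL)/(6*sigma) = (129.5 - 109.6)/(6*1.2157708) = 2.7280
Cpu = (129.5 - 116.61)/(3*1.2157708) = 3.5341
Cpl = (116.61 - 109.6)/(3*1.2157708) = 1.9220
Cpk = min(Cpu, Cpl) = 1.9220

1.9220


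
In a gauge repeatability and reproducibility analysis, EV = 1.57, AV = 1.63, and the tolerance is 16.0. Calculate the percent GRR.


GRR = sqrt(EV^2 + AV^2) = sqrt(1.57^2 + 1.63^2) = 2.2631394
%GRR = GRR / tol * 100 = 2.2631394 / 16.0 * 100
%GRR = 14.1446

14.1446


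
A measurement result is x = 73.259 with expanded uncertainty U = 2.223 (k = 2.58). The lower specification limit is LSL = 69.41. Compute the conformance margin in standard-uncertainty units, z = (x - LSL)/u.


u = U / k = 2.223 / 2.58 = 0.86162791
margin = |LSL - x| = |69.41 - 73.259| = 3.849
z = margin / u = 3.849 / 0.86162791
z = 4.4671

4.4671


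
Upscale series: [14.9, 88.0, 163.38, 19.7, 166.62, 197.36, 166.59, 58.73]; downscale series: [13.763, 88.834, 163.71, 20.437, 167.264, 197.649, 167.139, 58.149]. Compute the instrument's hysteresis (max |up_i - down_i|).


|14.9 - 13.763| = 1.1370
|88.0 - 88.834| = 0.8340
|163.38 - 163.71| = 0.3300
|19.7 - 20.437| = 0.7370
|166.62 - 167.264| = 0.6440
|197.36 - 197.649| = 0.2890
|166.59 - 167.139| = 0.5490
|58.73 - 58.149| = 0.5810
hysteresis = max(diffs) = 1.1370

1.1370


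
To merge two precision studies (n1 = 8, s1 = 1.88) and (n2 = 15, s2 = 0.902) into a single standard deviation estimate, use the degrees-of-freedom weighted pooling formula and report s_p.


s_p = sqrt(((n1-1)*s1^2 + (n2-1)*s2^2) / (n1+n2-2))
numerator = (8-1)*1.88^2 + (15-1)*0.902^2 = 24.7408 + 11.390456 = 36.131256
denominator = 8 + 15 - 2 = 21
s_p^2 = 36.131256 / 21 = 1.720536
s_p = sqrt(1.720536) = 1.3117

1.3117


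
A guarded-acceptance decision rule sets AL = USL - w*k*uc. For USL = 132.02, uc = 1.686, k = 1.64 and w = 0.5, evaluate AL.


U = k * uc = 1.64 * 1.686 = 2.76504
guard band g = w * U = 0.5 * 2.76504 = 1.38252
AL = USL - g = 132.02 - 1.38252
AL = 130.6375

130.6375


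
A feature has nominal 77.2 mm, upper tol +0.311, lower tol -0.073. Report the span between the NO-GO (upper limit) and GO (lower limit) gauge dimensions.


GO = nominal - lower_tol (smallest hole = maximum material condition)
GO = 77.2 - 0.073 = 77.127
NO-GO = nominal + upper_tol (largest hole = least material condition)
NO-GO = 77.2 + 0.311 = 77.511
spread = NO-GO - GO = 77.511 - 77.127 = 0.3840

0.3840


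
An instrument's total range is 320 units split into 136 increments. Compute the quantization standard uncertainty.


resolution = range / divisions
resolution = 320 / 136 = 2.3529412
u_res = resolution / (2*sqrt(3))
u_res = 2.3529412 / 3.4641016
u_res = 0.6792

0.6792


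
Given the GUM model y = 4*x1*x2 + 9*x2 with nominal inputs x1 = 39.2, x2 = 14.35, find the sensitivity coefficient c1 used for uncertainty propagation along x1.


y = 4*x1*x2 + 9*x2
dy/dx1 = 4*x2
Evaluate at x2 = 14.35: c1 = 4 * 14.35
c1 = 57.4000

57.4000


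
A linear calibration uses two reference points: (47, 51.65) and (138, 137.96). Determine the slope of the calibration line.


slope = (y2 - y1) / (x2 - x1)
= (137.96 - 51.65) / (138 - 47)
= 86.3100 / 91
= 0.9485

0.9485


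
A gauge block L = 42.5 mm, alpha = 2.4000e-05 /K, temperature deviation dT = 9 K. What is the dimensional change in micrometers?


dL = L * alpha * dT
= 42.5 * 2.4000e-05 * 9
= 0.0091800 mm
dL_um = 0.0091800 * 1000 = 9.1800 um

9.1800


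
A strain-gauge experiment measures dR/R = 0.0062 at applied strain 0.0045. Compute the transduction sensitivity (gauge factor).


GF = (dR/R) / epsilon
= 0.0062 / 0.0045
= 1.3778

1.3778


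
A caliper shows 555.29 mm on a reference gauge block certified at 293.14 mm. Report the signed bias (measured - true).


Systematic error = measured - true
= 555.29 - 293.14
= 262.1500

262.1500


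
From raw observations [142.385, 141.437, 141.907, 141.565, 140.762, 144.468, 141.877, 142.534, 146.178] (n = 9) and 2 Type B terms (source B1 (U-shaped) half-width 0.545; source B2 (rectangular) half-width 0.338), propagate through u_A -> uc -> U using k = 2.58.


mean = (142.385 + 141.437 + 141.907 + 141.565 + 140.762 + 144.468 + 141.877 + 142.534 + 146.178) / 9 = 142.5681111
s = sqrt(sum((x - mean)^2)/(n-1)) = 1.7006599
u_A = s / sqrt(n) = 1.7006599 / sqrt(9) = 0.56688663
u_B1 = 0.545 / sqrt(2) = 0.3853732
u_B2 = 0.338 / sqrt(3) = 0.19514439
uc = sqrt(0.56688663^2 + 0.3853732^2 + 0.19514439^2) = 0.71270912
U = k * uc = 2.58 * 0.71270912
U = 1.8388

1.8388


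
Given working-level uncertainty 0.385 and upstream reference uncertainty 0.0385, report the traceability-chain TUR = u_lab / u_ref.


TUR = u_lab / u_ref
= 0.385 / 0.0385
= 10.0000

10.0000


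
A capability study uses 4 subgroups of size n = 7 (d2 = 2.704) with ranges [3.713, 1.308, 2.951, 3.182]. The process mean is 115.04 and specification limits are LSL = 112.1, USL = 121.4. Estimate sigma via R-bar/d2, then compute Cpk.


R_bar = (3.713 + 1.308 + 2.951 + 3.182) / 4 = 2.7885
sigma = R_bar / d2 = 2.7885 / 2.704 = 1.03125
Cp = (USL - LSL)/(6*sigma) = (121.4 - 112.1)/(6*1.03125) = 1.5030
Cpu = (121.4 - 115.04)/(3*1.03125) = 2.0558
Cpl = (115.04 - 112.1)/(3*1.03125) = 0.9503
Cpk = min(Cpu, Cpl) = 0.9503

0.9503


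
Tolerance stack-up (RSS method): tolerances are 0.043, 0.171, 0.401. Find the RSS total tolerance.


RSS = sqrt(0.043^2 + 0.171^2 + 0.401^2)
= sqrt(0.191891)
= 0.4381

0.4381


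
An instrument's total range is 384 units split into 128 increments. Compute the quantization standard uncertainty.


resolution = range / divisions
resolution = 384 / 128 = 3
u_res = resolution / (2*sqrt(3))
u_res = 3 / 3.4641016
u_res = 0.8660

0.8660


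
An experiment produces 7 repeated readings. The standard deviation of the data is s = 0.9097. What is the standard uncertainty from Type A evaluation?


u_A = s / sqrt(n)
u_A = 0.9097 / sqrt(7)
u_A = 0.9097 / 2.6457513
u_A = 0.3438

0.3438


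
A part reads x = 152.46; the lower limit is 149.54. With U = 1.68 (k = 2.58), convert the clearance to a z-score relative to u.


u = U / k = 1.68 / 2.58 = 0.65116279
margin = |LSL - x| = |149.54 - 152.46| = 2.92
z = margin / u = 2.92 / 0.65116279
z = 4.4843

4.4843


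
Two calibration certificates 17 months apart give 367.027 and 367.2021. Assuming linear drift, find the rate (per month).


rate = (v2 - v1) / months
= (367.2021 - 367.027) / 17
= 0.1751 / 17
= 0.0103

0.0103


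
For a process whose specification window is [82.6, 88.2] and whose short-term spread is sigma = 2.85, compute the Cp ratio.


Cp = (USL - LSL) / (6 * sigma)
= (88.2 - 82.6) / (6 * 2.85)
= 5.6000 / 17.1000
= 0.3275

0.3275


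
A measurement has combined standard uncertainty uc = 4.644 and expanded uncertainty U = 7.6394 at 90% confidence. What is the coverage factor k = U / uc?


k = U / uc
k = 7.6394 / 4.644
k = 1.645

1.645


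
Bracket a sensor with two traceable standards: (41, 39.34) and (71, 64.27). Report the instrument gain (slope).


slope = (y2 - y1) / (x2 - x1)
= (64.27 - 39.34) / (71 - 41)
= 24.9300 / 30
= 0.8310

0.8310


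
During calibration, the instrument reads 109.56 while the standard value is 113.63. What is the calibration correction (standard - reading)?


Correction = standard - reading
= 113.63 - 109.56
= 4.0700

4.0700


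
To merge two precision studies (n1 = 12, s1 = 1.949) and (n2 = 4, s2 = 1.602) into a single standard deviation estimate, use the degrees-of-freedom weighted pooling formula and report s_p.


s_p = sqrt(((n1-1)*s1^2 + (n2-1)*s2^2) / (n1+n2-2))
numerator = (12-1)*1.949^2 + (4-1)*1.602^2 = 41.784611 + 7.699212 = 49.483823
denominator = 12 + 4 - 2 = 14
s_p^2 = 49.483823 / 14 = 3.5345588
s_p = sqrt(3.5345588) = 1.8800

1.8800


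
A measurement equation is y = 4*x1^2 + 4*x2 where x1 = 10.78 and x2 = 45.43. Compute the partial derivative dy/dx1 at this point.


y = 4*x1^2 + 4*x2
dy/dx1 = 2*4*x1
Evaluate at x1 = 10.78: c1 = 8 * 10.78
c1 = 86.2400

86.2400


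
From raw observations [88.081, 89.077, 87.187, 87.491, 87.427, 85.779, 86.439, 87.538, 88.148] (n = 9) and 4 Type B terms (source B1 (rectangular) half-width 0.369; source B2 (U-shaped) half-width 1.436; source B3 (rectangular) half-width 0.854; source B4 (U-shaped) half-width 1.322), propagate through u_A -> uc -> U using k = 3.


mean = (88.081 + 89.077 + 87.187 + 87.491 + 87.427 + 85.779 + 86.439 + 87.538 + 88.148) / 9 = 87.463
s = sqrt(sum((x - mean)^2)/(n-1)) = 0.96335728
u_A = s / sqrt(n) = 0.96335728 / sqrt(9) = 0.32111909
u_B1 = 0.369 / sqrt(3) = 0.21304225
u_B2 = 1.436 / sqrt(2) = 1.0154053
u_B3 = 0.854 / sqrt(3) = 0.49305713
u_B4 = 1.322 / sqrt(2) = 0.93479516
uc = sqrt(0.32111909^2 + 0.21304225^2 + 1.0154053^2 + 0.49305713^2 + 0.93479516^2) = 1.5154206
U = k * uc = 3 * 1.5154206
U = 4.5463

4.5463


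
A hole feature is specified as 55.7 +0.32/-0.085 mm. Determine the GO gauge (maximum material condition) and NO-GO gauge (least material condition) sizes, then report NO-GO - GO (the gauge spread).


GO = nominal - lower_tol (smallest hole = maximum material condition)
GO = 55.7 - 0.085 = 55.615
NO-GO = nominal + upper_tol (largest hole = least material condition)
NO-GO = 55.7 + 0.32 = 56.02
spread = NO-GO - GO = 56.02 - 55.615 = 0.4050

0.4050


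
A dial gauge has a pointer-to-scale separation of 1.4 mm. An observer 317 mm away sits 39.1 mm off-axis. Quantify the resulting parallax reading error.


error = h * offset / d
= 1.4 * 39.1 / 317
= 0.1727

0.1727


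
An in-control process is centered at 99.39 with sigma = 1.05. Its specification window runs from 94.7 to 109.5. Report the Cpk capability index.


Cpu = (USL - mean) / (3*sigma) = (109.5 - 99.39) / (3*1.05) = 3.2095
Cpl = (mean - LSL) / (3*sigma) = (99.39 - 94.7) / (3*1.05) = 1.4889
Cpk = min(Cpu, Cpl) = 1.4889

1.4889


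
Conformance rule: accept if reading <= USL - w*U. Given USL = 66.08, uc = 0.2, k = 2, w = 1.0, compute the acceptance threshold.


U = k * uc = 2 * 0.2 = 0.4
guard band g = w * U = 1.0 * 0.4 = 0.4
AL = USL - g = 66.08 - 0.4
AL = 65.6800

65.6800


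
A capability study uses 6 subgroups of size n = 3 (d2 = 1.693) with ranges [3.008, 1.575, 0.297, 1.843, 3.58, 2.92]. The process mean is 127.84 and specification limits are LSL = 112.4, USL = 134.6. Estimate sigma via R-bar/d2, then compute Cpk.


R_bar = (3.008 + 1.575 + 0.297 + 1.843 + 3.58 + 2.92) / 6 = 2.2038333
sigma = R_bar / d2 = 2.2038333 / 1.693 = 1.3017326
Cp = (USL - LSL)/(6*sigma) = (134.6 - 112.4)/(6*1.3017326) = 2.8424
Cpu = (134.6 - 127.84)/(3*1.3017326) = 1.7310
Cpl = (127.84 - 112.4)/(3*1.3017326) = 3.9537
Cpk = min(Cpu, Cpl) = 1.7310

1.7310


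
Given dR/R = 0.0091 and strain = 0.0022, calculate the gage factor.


GF = (dR/R) / epsilon
= 0.0091 / 0.0022
= 4.1364

4.1364


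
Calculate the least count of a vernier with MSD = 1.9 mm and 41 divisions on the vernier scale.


LC = MSD / n_div
= 1.9 / 41
= 0.0463

0.0463


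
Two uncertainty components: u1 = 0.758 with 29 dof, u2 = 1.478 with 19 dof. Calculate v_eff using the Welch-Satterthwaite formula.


uc = sqrt(u1^2 + u2^2) = sqrt(0.758^2 + 1.478^2) = 1.6610382
v_eff = uc^4 / (u1^4/v1 + u2^4/v2)
= 1.6610382^4 / (0.758^4/29 + 1.478^4/19)
= 7.6123453 / 0.26253991
v_eff = 28.9950

28.9950


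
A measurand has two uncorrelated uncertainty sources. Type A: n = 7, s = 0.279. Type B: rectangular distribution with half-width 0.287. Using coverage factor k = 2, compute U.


u_A = s / sqrt(n) = 0.279 / sqrt(7) = 0.10545209
u_B = half_width / sqrt(3) = 0.287 / sqrt(3) = 0.16569953
uc = sqrt(u_A^2 + u_B^2) = sqrt(0.10545209^2 + 0.16569953^2) = 0.19640895
U = k * uc = 2 * 0.19640895
U = 0.3928

0.3928


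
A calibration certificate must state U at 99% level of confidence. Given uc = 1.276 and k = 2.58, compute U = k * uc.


U = k * uc
U = 2.58 * 1.276
U = 3.2921

3.2921


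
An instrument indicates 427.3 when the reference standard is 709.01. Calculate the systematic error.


Systematic error = measured - true
= 427.3 - 709.01
= -281.7100

-281.7100


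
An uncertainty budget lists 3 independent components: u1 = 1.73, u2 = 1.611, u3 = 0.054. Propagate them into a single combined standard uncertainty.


uc = sqrt(1.73^2 + 1.611^2 + 0.054^2)
uc = sqrt(5.591137)
uc = 2.3646

2.3646


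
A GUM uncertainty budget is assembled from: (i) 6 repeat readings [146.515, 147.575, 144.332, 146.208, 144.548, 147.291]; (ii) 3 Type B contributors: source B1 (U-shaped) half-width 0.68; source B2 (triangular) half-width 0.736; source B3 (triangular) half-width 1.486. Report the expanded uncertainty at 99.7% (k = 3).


mean = (146.515 + 147.575 + 144.332 + 146.208 + 144.548 + 147.291) / 6 = 146.0781667
s = sqrt(sum((x - mean)^2)/(n-1)) = 1.3645265
u_A = s / sqrt(n) = 1.3645265 / sqrt(6) = 0.55706561
u_B1 = 0.68 / sqrt(2) = 0.48083261
u_B2 = 0.736 / sqrt(6) = 0.30047074
u_B3 = 1.486 / sqrt(6) = 0.60665696
uc = sqrt(0.55706561^2 + 0.48083261^2 + 0.30047074^2 + 0.60665696^2) = 0.99991871
U = k * uc = 3 * 0.99991871
U = 2.9998

2.9998


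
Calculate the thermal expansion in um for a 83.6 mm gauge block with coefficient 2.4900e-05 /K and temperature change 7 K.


dL = L * alpha * dT
= 83.6 * 2.4900e-05 * 7
= 0.0145715 mm
dL_um = 0.0145715 * 1000 = 14.5715 um

14.5715


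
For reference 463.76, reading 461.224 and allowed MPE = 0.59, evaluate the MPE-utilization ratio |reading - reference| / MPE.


e = indication - reference = 461.224 - 463.76 = -2.5360
|e| = 2.5360
ratio = |e| / MPE = 2.5360 / 0.59
ratio = 4.2983

4.2983


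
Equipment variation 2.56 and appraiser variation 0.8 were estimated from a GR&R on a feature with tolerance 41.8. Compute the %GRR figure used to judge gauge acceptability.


GRR = sqrt(EV^2 + AV^2) = sqrt(2.56^2 + 0.8^2) = 2.6820887
%GRR = GRR / tol * 100 = 2.6820887 / 41.8 * 100
%GRR = 6.4165

6.4165


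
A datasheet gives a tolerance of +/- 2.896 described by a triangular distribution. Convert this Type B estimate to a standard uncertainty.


u_B = half_width / sqrt(6)
u_B = 2.896 / 2.4494897
u_B = 1.1823

1.1823


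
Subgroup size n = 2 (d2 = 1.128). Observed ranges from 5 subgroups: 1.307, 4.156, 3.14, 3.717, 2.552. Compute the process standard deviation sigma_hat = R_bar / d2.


R_bar = (1.307 + 4.156 + 3.14 + 3.717 + 2.552) / 5
R_bar = 14.872 / 5 = 2.9744
sigma_hat = R_bar / d2 = 2.9744 / 1.128 = 2.6369

2.6369


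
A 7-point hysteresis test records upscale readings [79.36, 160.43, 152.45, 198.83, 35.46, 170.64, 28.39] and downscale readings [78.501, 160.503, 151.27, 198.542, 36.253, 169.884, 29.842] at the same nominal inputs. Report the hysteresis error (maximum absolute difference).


|79.36 - 78.501| = 0.8590
|160.43 - 160.503| = 0.0730
|152.45 - 151.27| = 1.1800
|198.83 - 198.542| = 0.2880
|35.46 - 36.253| = 0.7930
|170.64 - 169.884| = 0.7560
|28.39 - 29.842| = 1.4520
hysteresis = max(diffs) = 1.4520

1.4520


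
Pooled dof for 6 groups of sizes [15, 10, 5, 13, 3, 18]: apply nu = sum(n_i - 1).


nu = sum_i (n_i - 1)
nu = ((15 - 1) + (10 - 1) + (5 - 1) + (13 - 1) + (3 - 1) + (18 - 1))
nu = 14 + 9 + 4 + 12 + 2 + 17
nu = 58

58


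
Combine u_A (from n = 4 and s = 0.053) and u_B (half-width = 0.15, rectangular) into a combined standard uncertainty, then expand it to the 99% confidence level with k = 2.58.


u_A = s / sqrt(n) = 0.053 / sqrt(4) = 0.0265
u_B = half_width / sqrt(3) = 0.15 / sqrt(3) = 0.08660254
uc = sqrt(u_A^2 + u_B^2) = sqrt(0.0265^2 + 0.08660254^2) = 0.090566274
U = k * uc = 2.58 * 0.090566274
U = 0.2337

0.2337


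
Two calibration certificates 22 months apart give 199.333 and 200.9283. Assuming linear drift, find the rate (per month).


rate = (v2 - v1) / months
= (200.9283 - 199.333) / 22
= 1.5953 / 22
= 0.0725

0.0725


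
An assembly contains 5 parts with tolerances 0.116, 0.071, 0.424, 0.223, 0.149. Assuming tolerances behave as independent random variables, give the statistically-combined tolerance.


RSS = sqrt(0.116^2 + 0.071^2 + 0.424^2 + 0.223^2 + 0.149^2)
= sqrt(0.270203)
= 0.5198

0.5198


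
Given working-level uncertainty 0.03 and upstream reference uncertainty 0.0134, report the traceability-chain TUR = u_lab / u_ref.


TUR = u_lab / u_ref
= 0.03 / 0.0134
= 2.2388

2.2388


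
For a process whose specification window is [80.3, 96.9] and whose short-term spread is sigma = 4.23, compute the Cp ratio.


Cp = (USL - LSL) / (6 * sigma)
= (96.9 - 80.3) / (6 * 4.23)
= 16.6000 / 25.3800
= 0.6541

0.6541


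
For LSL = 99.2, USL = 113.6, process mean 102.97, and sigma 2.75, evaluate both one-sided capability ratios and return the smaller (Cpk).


Cpu = (USL - mean) / (3*sigma) = (113.6 - 102.97) / (3*2.75) = 1.2885
Cpl = (mean - LSL) / (3*sigma) = (102.97 - 99.2) / (3*2.75) = 0.4570
Cpk = min(Cpu, Cpl) = 0.4570

0.4570


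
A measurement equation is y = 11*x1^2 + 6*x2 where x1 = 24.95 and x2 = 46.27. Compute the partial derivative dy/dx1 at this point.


y = 11*x1^2 + 6*x2
dy/dx1 = 2*11*x1
Evaluate at x1 = 24.95: c1 = 22 * 24.95
c1 = 548.9000

548.9000


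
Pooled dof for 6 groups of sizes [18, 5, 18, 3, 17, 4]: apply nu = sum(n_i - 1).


nu = sum_i (n_i - 1)
nu = ((18 - 1) + (5 - 1) + (18 - 1) + (3 - 1) + (17 - 1) + (4 - 1))
nu = 17 + 4 + 17 + 2 + 16 + 3
nu = 59

59


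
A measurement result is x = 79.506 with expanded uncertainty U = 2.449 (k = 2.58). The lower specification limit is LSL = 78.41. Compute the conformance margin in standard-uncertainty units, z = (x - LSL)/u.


u = U / k = 2.449 / 2.58 = 0.94922481
margin = |LSL - x| = |78.41 - 79.506| = 1.096
z = margin / u = 1.096 / 0.94922481
z = 1.1546

1.1546


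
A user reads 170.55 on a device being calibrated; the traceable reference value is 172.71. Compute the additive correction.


Correction = standard - reading
= 172.71 - 170.55
= 2.1600

2.1600


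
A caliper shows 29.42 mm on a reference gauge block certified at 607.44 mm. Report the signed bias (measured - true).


Systematic error = measured - true
= 29.42 - 607.44
= -578.0200

-578.0200


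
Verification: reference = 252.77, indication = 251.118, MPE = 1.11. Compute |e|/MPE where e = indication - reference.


e = indication - reference = 251.118 - 252.77 = -1.6520
|e| = 1.6520
ratio = |e| / MPE = 1.6520 / 1.11
ratio = 1.4883

1.4883


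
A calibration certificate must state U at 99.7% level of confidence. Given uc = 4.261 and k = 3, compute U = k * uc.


U = k * uc
U = 3 * 4.261
U = 12.7830

12.7830


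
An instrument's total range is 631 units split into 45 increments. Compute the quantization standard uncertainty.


resolution = range / divisions
resolution = 631 / 45 = 14.022222
u_res = resolution / (2*sqrt(3))
u_res = 14.022222 / 3.4641016
u_res = 4.0479

4.0479


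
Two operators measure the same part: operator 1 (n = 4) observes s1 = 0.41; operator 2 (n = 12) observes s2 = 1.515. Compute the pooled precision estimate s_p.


s_p = sqrt(((n1-1)*s1^2 + (n2-1)*s2^2) / (n1+n2-2))
numerator = (4-1)*0.41^2 + (12-1)*1.515^2 = 0.5043 + 25.247475 = 25.751775
denominator = 4 + 12 - 2 = 14
s_p^2 = 25.751775 / 14 = 1.8394125
s_p = sqrt(1.8394125) = 1.3562

1.3562


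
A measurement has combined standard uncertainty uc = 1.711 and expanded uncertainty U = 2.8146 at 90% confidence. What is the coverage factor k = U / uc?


k = U / uc
k = 2.8146 / 1.711
k = 1.645

1.645


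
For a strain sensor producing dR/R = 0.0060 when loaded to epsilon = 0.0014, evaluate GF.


GF = (dR/R) / epsilon
= 0.0060 / 0.0014
= 4.2857

4.2857


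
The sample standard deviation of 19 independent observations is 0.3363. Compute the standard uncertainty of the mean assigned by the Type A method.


u_A = s / sqrt(n)
u_A = 0.3363 / sqrt(19)
u_A = 0.3363 / 4.3588989
u_A = 0.0772

0.0772


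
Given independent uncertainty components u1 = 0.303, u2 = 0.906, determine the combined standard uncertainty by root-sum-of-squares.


uc = sqrt(0.303^2 + 0.906^2)
uc = sqrt(0.912645)
uc = 0.9553

0.9553


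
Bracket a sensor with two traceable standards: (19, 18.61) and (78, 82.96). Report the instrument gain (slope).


slope = (y2 - y1) / (x2 - x1)
= (82.96 - 18.61) / (78 - 19)
= 64.3500 / 59
= 1.0907

1.0907


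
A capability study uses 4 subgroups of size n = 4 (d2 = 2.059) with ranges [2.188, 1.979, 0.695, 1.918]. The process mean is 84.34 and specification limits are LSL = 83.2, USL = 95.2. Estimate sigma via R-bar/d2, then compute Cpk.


R_bar = (2.188 + 1.979 + 0.695 + 1.918) / 4 = 1.695
sigma = R_bar / d2 = 1.695 / 2.059 = 0.82321515
Cp = (USL - LSL)/(6*sigma) = (95.2 - 83.2)/(6*0.82321515) = 2.4295
Cpu = (95.2 - 84.34)/(3*0.82321515) = 4.3974
Cpl = (84.34 - 83.2)/(3*0.82321515) = 0.4616
Cpk = min(Cpu, Cpl) = 0.4616

0.4616


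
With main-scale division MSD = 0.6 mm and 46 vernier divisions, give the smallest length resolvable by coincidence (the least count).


LC = MSD / n_div
= 0.6 / 46
= 0.0130

0.0130


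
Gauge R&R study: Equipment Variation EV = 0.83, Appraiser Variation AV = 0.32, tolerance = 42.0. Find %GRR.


GRR = sqrt(EV^2 + AV^2) = sqrt(0.83^2 + 0.32^2) = 0.88955045
%GRR = GRR / tol * 100 = 0.88955045 / 42.0 * 100
%GRR = 2.1180

2.1180


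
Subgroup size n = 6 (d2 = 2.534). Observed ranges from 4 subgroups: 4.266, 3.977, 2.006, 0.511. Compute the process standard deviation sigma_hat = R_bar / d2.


R_bar = (4.266 + 3.977 + 2.006 + 0.511) / 4
R_bar = 10.76 / 4 = 2.69
sigma_hat = R_bar / d2 = 2.69 / 2.534 = 1.0616

1.0616


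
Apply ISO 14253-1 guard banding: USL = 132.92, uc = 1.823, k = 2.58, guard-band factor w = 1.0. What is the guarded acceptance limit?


U = k * uc = 2.58 * 1.823 = 4.70334
guard band g = w * U = 1.0 * 4.70334 = 4.70334
AL = USL - g = 132.92 - 4.70334
AL = 128.2167

128.2167


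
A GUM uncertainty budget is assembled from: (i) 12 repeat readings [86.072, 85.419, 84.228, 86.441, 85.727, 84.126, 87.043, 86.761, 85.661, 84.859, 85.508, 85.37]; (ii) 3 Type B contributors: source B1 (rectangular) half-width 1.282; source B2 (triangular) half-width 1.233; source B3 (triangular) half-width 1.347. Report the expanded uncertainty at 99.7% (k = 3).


mean = (86.072 + 85.419 + 84.228 + 86.441 + 85.727 + 84.126 + 87.043 + 86.761 + 85.661 + 84.859 + 85.508 + 85.37) / 12 = 85.60125
s = sqrt(sum((x - mean)^2)/(n-1)) = 0.90846185
u_A = s / sqrt(n) = 0.90846185 / sqrt(12) = 0.26225035
u_B1 = 1.282 / sqrt(3) = 0.74016305
u_B2 = 1.233 / sqrt(6) = 0.50337014
u_B3 = 1.347 / sqrt(6) = 0.54991045
uc = sqrt(0.26225035^2 + 0.74016305^2 + 0.50337014^2 + 0.54991045^2) = 1.082774
U = k * uc = 3 * 1.082774
U = 3.2483

3.2483


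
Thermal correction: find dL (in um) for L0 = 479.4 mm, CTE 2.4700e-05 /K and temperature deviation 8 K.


dL = L * alpha * dT
= 479.4 * 2.4700e-05 * 8
= 0.0947294 mm
dL_um = 0.0947294 * 1000 = 94.7294 um

94.7294


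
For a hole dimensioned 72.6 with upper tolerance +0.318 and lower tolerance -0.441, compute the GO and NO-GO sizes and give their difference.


GO = nominal - lower_tol (smallest hole = maximum material condition)
GO = 72.6 - 0.441 = 72.159
NO-GO = nominal + upper_tol (largest hole = least material condition)
NO-GO = 72.6 + 0.318 = 72.918
spread = NO-GO - GO = 72.918 - 72.159 = 0.7590

0.7590


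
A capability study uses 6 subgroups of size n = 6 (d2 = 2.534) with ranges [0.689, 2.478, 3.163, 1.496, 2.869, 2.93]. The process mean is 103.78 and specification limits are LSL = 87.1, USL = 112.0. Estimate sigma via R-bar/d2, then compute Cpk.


R_bar = (0.689 + 2.478 + 3.163 + 1.496 + 2.869 + 2.93) / 6 = 2.2708333
sigma = R_bar / d2 = 2.2708333 / 2.534 = 0.89614574
Cp = (USL - LSL)/(6*sigma) = (112.0 - 87.1)/(6*0.89614574) = 4.6309
Cpu = (112.0 - 103.78)/(3*0.89614574) = 3.0575
Cpl = (103.78 - 87.1)/(3*0.89614574) = 6.2043
Cpk = min(Cpu, Cpl) = 3.0575

3.0575


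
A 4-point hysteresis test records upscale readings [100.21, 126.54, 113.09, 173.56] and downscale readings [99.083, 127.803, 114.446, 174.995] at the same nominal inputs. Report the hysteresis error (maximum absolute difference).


|100.21 - 99.083| = 1.1270
|126.54 - 127.803| = 1.2630
|113.09 - 114.446| = 1.3560
|173.56 - 174.995| = 1.4350
hysteresis = max(diffs) = 1.4350

1.4350


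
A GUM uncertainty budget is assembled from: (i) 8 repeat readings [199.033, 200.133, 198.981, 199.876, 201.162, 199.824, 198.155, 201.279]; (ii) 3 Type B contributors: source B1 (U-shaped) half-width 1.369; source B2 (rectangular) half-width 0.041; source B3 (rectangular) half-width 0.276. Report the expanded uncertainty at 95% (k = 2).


mean = (199.033 + 200.133 + 198.981 + 199.876 + 201.162 + 199.824 + 198.155 + 201.279) / 8 = 199.805375
s = sqrt(sum((x - mean)^2)/(n-1)) = 1.077336
u_A = s / sqrt(n) = 1.077336 / sqrt(8) = 0.3808958
u_B1 = 1.369 / sqrt(2) = 0.96802918
u_B2 = 0.041 / sqrt(3) = 0.023671361
u_B3 = 0.276 / sqrt(3) = 0.15934867
uc = sqrt(0.3808958^2 + 0.96802918^2 + 0.023671361^2 + 0.15934867^2) = 1.0526701
U = k * uc = 2 * 1.0526701
U = 2.1053

2.1053


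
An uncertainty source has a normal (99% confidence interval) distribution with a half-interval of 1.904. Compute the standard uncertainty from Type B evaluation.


u_B = half_width / 2.576
u_B = 1.904 / 2.576
u_B = 0.7391

0.7391


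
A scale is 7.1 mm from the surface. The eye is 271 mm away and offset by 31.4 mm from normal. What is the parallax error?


error = h * offset / d
= 7.1 * 31.4 / 271
= 0.8227

0.8227


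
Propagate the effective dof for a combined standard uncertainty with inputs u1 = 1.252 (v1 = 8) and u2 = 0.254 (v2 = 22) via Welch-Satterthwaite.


uc = sqrt(u1^2 + u2^2) = sqrt(1.252^2 + 0.254^2) = 1.2775054
v_eff = uc^4 / (u1^4/v1 + u2^4/v2)
= 1.2775054^4 / (1.252^4/8 + 0.254^4/22)
= 2.6634894 / 0.30732279
v_eff = 8.6667

8.6667


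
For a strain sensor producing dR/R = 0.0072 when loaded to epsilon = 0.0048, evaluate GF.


GF = (dR/R) / epsilon
= 0.0072 / 0.0048
= 1.5000

1.5000


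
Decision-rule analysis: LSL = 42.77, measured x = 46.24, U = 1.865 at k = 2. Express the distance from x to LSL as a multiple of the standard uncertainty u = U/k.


u = U / k = 1.865 / 2 = 0.9325
margin = |LSL - x| = |42.77 - 46.24| = 3.47
z = margin / u = 3.47 / 0.9325
z = 3.7212

3.7212


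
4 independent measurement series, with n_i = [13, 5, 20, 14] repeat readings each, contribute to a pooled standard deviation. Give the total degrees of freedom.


nu = sum_i (n_i - 1)
nu = ((13 - 1) + (5 - 1) + (20 - 1) + (14 - 1))
nu = 12 + 4 + 19 + 13
nu = 48

48


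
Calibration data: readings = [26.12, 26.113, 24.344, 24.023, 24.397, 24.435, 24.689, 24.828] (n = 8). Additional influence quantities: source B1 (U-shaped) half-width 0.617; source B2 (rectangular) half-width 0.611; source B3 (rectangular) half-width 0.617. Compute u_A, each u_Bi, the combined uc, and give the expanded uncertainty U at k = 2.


mean = (26.12 + 26.113 + 24.344 + 24.023 + 24.397 + 24.435 + 24.689 + 24.828) / 8 = 24.868625
s = sqrt(sum((x - mean)^2)/(n-1)) = 0.80614585
u_A = s / sqrt(n) = 0.80614585 / sqrt(8) = 0.2850156
u_B1 = 0.617 / sqrt(2) = 0.43628488
u_B2 = 0.611 / sqrt(3) = 0.35276101
u_B3 = 0.617 / sqrt(3) = 0.35622512
uc = sqrt(0.2850156^2 + 0.43628488^2 + 0.35276101^2 + 0.35622512^2) = 0.72312866
U = k * uc = 2 * 0.72312866
U = 1.4463

1.4463


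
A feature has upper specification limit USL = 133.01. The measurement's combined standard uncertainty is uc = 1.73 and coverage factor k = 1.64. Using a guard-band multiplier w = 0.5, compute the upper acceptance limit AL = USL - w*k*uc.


U = k * uc = 1.64 * 1.73 = 2.8372
guard band g = w * U = 0.5 * 2.8372 = 1.4186
AL = USL - g = 133.01 - 1.4186
AL = 131.5914

131.5914


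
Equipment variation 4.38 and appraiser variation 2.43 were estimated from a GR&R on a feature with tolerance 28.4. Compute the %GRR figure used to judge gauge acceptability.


GRR = sqrt(EV^2 + AV^2) = sqrt(4.38^2 + 2.43^2) = 5.008922
%GRR = GRR / tol * 100 = 5.008922 / 28.4 * 100
%GRR = 17.6370

17.6370


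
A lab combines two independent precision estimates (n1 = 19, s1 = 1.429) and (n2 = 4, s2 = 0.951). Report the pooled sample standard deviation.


s_p = sqrt(((n1-1)*s1^2 + (n2-1)*s2^2) / (n1+n2-2))
numerator = (19-1)*1.429^2 + (4-1)*0.951^2 = 36.756738 + 2.713203 = 39.469941
denominator = 19 + 4 - 2 = 21
s_p^2 = 39.469941 / 21 = 1.879521
s_p = sqrt(1.879521) = 1.3710

1.3710


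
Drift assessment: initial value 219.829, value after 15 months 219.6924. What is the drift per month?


rate = (v2 - v1) / months
= (219.6924 - 219.829) / 15
= -0.1366 / 15
= -0.0091

-0.0091


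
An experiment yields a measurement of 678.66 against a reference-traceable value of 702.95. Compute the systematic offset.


Systematic error = measured - true
= 678.66 - 702.95
= -24.2900

-24.2900


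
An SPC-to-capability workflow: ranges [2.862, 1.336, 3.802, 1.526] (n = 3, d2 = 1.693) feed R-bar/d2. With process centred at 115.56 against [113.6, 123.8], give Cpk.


R_bar = (2.862 + 1.336 + 3.802 + 1.526) / 4 = 2.3815
sigma = R_bar / d2 = 2.3815 / 1.693 = 1.4066745
Cp = (USL - LSL)/(6*sigma) = (123.8 - 113.6)/(6*1.4066745) = 1.2085
Cpu = (123.8 - 115.56)/(3*1.4066745) = 1.9526
Cpl = (115.56 - 113.6)/(3*1.4066745) = 0.4645
Cpk = min(Cpu, Cpl) = 0.4645

0.4645


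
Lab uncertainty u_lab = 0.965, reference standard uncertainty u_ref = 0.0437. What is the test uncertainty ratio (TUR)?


TUR = u_lab / u_ref
= 0.965 / 0.0437
= 22.0824

22.0824


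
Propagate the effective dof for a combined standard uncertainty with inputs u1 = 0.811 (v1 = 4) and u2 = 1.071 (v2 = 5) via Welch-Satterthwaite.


uc = sqrt(u1^2 + u2^2) = sqrt(0.811^2 + 1.071^2) = 1.3434143
v_eff = uc^4 / (u1^4/v1 + u2^4/v2)
= 1.3434143^4 / (0.811^4/4 + 1.071^4/5)
= 3.2571658 / 0.37128984
v_eff = 8.7726

8.7726


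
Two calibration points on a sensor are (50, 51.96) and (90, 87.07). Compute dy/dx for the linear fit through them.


slope = (y2 - y1) / (x2 - x1)
= (87.07 - 51.96) / (90 - 50)
= 35.1100 / 40
= 0.8777

0.8777


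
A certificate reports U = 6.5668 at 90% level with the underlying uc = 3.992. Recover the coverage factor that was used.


k = U / uc
k = 6.5668 / 3.992
k = 1.645

1.645


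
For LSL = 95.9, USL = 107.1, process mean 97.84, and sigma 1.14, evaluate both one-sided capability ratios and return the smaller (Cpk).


Cpu = (USL - mean) / (3*sigma) = (107.1 - 97.84) / (3*1.14) = 2.7076
Cpl = (mean - LSL) / (3*sigma) = (97.84 - 95.9) / (3*1.14) = 0.5673
Cpk = min(Cpu, Cpl) = 0.5673

0.5673


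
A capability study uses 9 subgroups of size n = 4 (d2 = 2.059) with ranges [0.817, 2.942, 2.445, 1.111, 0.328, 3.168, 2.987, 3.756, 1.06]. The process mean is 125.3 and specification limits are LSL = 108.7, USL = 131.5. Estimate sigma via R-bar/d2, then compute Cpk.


R_bar = (0.817 + 2.942 + 2.445 + 1.111 + 0.328 + 3.168 + 2.987 + 3.756 + 1.06) / 9 = 2.0682222
sigma = R_bar / d2 = 2.0682222 / 2.059 = 1.004479
Cp = (USL - LSL)/(6*sigma) = (131.5 - 108.7)/(6*1.004479) = 3.7831
Cpu = (131.5 - 125.3)/(3*1.004479) = 2.0575
Cpl = (125.3 - 108.7)/(3*1.004479) = 5.5087
Cpk = min(Cpu, Cpl) = 2.0575

2.0575


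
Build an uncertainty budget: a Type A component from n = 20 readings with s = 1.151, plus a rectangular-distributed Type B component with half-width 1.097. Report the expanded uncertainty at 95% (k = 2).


u_A = s / sqrt(n) = 1.151 / sqrt(20) = 0.25737142
u_B = half_width / sqrt(3) = 1.097 / sqrt(3) = 0.63335325
uc = sqrt(u_A^2 + u_B^2) = sqrt(0.25737142^2 + 0.63335325^2) = 0.68364932
U = k * uc = 2 * 0.68364932
U = 1.3673

1.3673


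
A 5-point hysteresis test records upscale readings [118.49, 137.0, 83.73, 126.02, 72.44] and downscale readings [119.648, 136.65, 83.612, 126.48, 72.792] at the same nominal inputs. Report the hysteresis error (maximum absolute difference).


|118.49 - 119.648| = 1.1580
|137.0 - 136.65| = 0.3500
|83.73 - 83.612| = 0.1180
|126.02 - 126.48| = 0.4600
|72.44 - 72.792| = 0.3520
hysteresis = max(diffs) = 1.1580

1.1580


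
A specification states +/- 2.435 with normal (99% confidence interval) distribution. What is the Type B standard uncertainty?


u_B = half_width / 2.576
u_B = 2.435 / 2.576
u_B = 0.9453

0.9453


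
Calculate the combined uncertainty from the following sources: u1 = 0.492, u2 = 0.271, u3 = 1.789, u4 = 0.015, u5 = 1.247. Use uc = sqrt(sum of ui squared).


uc = sqrt(0.492^2 + 0.271^2 + 1.789^2 + 0.015^2 + 1.247^2)
uc = sqrt(5.07126)
uc = 2.2519

2.2519


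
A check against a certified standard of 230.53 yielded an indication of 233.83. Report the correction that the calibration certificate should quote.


Correction = standard - reading
= 230.53 - 233.83
= -3.3000

-3.3000


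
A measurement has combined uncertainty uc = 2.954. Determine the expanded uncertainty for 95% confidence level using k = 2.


U = k * uc
U = 2 * 2.954
U = 5.9080

5.9080


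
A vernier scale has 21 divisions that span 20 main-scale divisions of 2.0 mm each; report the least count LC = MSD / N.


LC = MSD / n_div
= 2.0 / 21
= 0.0952

0.0952


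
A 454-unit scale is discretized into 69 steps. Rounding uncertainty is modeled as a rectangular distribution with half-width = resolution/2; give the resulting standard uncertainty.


resolution = range / divisions
resolution = 454 / 69 = 6.5797101
u_res = resolution / (2*sqrt(3))
u_res = 6.5797101 / 3.4641016
u_res = 1.8994

1.8994


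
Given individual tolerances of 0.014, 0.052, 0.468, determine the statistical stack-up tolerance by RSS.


RSS = sqrt(0.014^2 + 0.052^2 + 0.468^2)
= sqrt(0.221924)
= 0.4711

0.4711


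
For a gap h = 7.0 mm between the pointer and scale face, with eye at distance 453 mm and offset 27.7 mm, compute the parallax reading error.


error = h * offset / d
= 7.0 * 27.7 / 453
= 0.4280

0.4280


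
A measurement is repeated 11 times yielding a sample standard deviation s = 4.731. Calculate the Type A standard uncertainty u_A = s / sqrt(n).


u_A = s / sqrt(n)
u_A = 4.731 / sqrt(11)
u_A = 4.731 / 3.3166248
u_A = 1.4265

1.4265


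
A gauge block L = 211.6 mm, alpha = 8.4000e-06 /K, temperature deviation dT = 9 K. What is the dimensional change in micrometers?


dL = L * alpha * dT
= 211.6 * 8.4000e-06 * 9
= 0.0159970 mm
dL_um = 0.0159970 * 1000 = 15.9970 um

15.9970


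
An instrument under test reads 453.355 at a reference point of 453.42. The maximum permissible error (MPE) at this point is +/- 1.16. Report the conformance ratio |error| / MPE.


e = indication - reference = 453.355 - 453.42 = -0.0650
|e| = 0.0650
ratio = |e| / MPE = 0.0650 / 1.16
ratio = 0.0560

0.0560


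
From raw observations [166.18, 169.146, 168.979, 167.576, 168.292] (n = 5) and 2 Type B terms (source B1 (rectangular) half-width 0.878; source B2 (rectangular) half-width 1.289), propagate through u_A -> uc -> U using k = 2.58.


mean = (166.18 + 169.146 + 168.979 + 167.576 + 168.292) / 5 = 168.0346
s = sqrt(sum((x - mean)^2)/(n-1)) = 1.2086368
u_A = s / sqrt(n) = 1.2086368 / sqrt(5) = 0.54051881
u_B1 = 0.878 / sqrt(3) = 0.50691354
u_B2 = 1.289 / sqrt(3) = 0.7442045
uc = sqrt(0.54051881^2 + 0.50691354^2 + 0.7442045^2) = 1.0502201
U = k * uc = 2.58 * 1.0502201
U = 2.7096

2.7096


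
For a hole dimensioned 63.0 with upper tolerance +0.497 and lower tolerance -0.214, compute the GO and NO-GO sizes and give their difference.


GO = nominal - lower_tol (smallest hole = maximum material condition)
GO = 63.0 - 0.214 = 62.786
NO-GO = nominal + upper_tol (largest hole = least material condition)
NO-GO = 63.0 + 0.497 = 63.497
spread = NO-GO - GO = 63.497 - 62.786 = 0.7110

0.7110


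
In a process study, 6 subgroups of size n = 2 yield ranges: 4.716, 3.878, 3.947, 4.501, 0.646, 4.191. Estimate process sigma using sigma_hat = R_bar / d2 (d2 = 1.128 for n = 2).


R_bar = (4.716 + 3.878 + 3.947 + 4.501 + 0.646 + 4.191) / 6
R_bar = 21.879 / 6 = 3.6465
sigma_hat = R_bar / d2 = 3.6465 / 1.128 = 3.2327

3.2327


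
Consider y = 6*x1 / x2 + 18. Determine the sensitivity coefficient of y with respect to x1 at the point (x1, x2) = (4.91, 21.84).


y = 6*x1 / x2 + 18
dy/dx1 = 6/x2
Evaluate at x2 = 21.84: c1 = 6 / 21.84
c1 = 0.2747

0.2747


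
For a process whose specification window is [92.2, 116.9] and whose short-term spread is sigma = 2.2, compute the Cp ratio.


Cp = (USL - LSL) / (6 * sigma)
= (116.9 - 92.2) / (6 * 2.2)
= 24.7000 / 13.2000
= 1.8712

1.8712


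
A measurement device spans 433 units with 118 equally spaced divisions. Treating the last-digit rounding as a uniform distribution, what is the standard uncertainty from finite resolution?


resolution = range / divisions
resolution = 433 / 118 = 3.6694915
u_res = resolution / (2*sqrt(3))
u_res = 3.6694915 / 3.4641016
u_res = 1.0593

1.0593


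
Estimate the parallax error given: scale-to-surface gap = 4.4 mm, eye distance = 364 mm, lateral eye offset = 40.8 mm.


error = h * offset / d
= 4.4 * 40.8 / 364
= 0.4932

0.4932


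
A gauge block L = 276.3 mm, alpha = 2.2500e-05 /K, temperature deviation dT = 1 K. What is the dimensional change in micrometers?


dL = L * alpha * dT
= 276.3 * 2.2500e-05 * 1
= 0.0062168 mm
dL_um = 0.0062168 * 1000 = 6.2168 um

6.2168


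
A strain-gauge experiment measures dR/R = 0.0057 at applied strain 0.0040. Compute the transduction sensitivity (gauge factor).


GF = (dR/R) / epsilon
= 0.0057 / 0.0040
= 1.4250

1.4250
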